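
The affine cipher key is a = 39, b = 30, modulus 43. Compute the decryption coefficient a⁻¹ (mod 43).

32

Run Euclid on (43, 39):
43 = 1×39 + 4
39 = 9×4 + 3
4 = 1×3 + 1
3 = 3×1 + 0
The gcd is 1. Working backward:
1 = 4 − 3
1 = −39 + 10·4
1 = 10·43 − 11·39
Hence 39⁻¹ ≡ -11 ≡ 32 (mod 43).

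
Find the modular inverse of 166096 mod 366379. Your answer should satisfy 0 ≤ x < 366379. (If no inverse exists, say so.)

150519

gcd(366379, 166096) by repeated division:
366379 = 2·166096 + 34187
166096 = 4·34187 + 29348
34187 = 1·29348 + 4839
29348 = 6·4839 + 314
4839 = 15·314 + 129
314 = 2·129 + 56
129 = 2·56 + 17
56 = 3·17 + 5
17 = 3·5 + 2
5 = 2·2 + 1
2 = 2·1 + 0
gcd = 1, so the inverse exists. Back-substitute:
1 = 5 − 2·2
1 = −2·17 + 7·5
1 = 7·56 − 23·17
1 = −23·129 + 53·56
1 = 53·314 − 129·129
1 = −129·4839 + 1988·314
1 = 1988·29348 − 12057·4839
1 = −12057·34187 + 14045·29348
1 = 14045·166096 − 68237·34187
1 = −68237·366379 + 150519·166096
So 166096·150519 ≡ 1 (mod 366379).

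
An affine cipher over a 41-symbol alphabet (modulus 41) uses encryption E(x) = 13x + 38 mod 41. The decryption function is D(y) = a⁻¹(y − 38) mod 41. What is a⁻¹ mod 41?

19

gcd(41, 13) by repeated division:
41 = 3·13 + 2
13 = 6·2 + 1
2 = 2·1 + 0
Since gcd(13, 41) = 1, back-substitute to write 1 as a combination:
1 = 13 − 6·2
1 = −6·41 + 19·13
So 13·19 ≡ 1 (mod 41).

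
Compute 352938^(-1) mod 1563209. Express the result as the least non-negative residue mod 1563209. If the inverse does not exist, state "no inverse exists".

gcd(1563209, 352938) by repeated division:
1563209 = 4×352938 + 151457
352938 = 2×151457 + 50024
151457 = 3×50024 + 1385
50024 = 36×1385 + 164
1385 = 8×164 + 73
164 = 2×73 + 18
73 = 4×18 + 1
18 = 18×1 + 0
The gcd is 1. Working backward:
1 = 73 − 4·18
1 = −4·164 + 9·73
1 = 9·1385 − 76·164
1 = −76·50024 + 2745·1385
1 = 2745·151457 − 8311·50024
1 = −8311·352938 + 19367·151457
1 = 19367·1563209 − 85779·352938
Hence 352938⁻¹ ≡ -85779 ≡ 1477430 (mod 1563209).

1477430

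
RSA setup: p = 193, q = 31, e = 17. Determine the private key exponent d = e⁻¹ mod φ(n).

φ(n) = (p−1)(q−1) = 192·30 = 5760.
Need d with 17·d ≡ 1 (mod 5760). Apply the extended Euclidean algorithm:
5760 = 338·17 + 14
17 = 1·14 + 3
14 = 4·3 + 2
3 = 1·2 + 1
2 = 2·1 + 0
Back-substitute:
1 = 3 − 2
1 = −14 + 5·3
1 = 5·17 − 6·14
1 = −6·5760 + 2033·17
So 17·2033 ≡ 1 (mod 5760), hence d = 2033.

2033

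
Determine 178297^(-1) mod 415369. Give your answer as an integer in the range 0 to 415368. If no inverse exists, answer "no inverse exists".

185568

Apply the Euclidean algorithm to 415369 and 178297:
415369 = 2·178297 + 58775
178297 = 3·58775 + 1972
58775 = 29·1972 + 1587
1972 = 1·1587 + 385
1587 = 4·385 + 47
385 = 8·47 + 9
47 = 5·9 + 2
9 = 4·2 + 1
2 = 2·1 + 0
The gcd is 1. Working backward:
1 = 9 − 4·2
1 = −4·47 + 21·9
1 = 21·385 − 172·47
1 = −172·1587 + 709·385
1 = 709·1972 − 881·1587
1 = −881·58775 + 26258·1972
1 = 26258·178297 − 79655·58775
1 = −79655·415369 + 185568·178297
So 178297·185568 ≡ 1 (mod 415369).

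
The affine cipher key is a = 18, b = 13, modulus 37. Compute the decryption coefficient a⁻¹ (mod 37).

35

Apply the Euclidean algorithm to 37 and 18:
37 = 2*18 + 1
18 = 18*1 + 0
gcd = 1, so the inverse exists. Back-substitute:
1 = 37 − 2·18
Thus 18·(-2) ≡ 1 (mod 37); reducing, -2 mod 37 = 35.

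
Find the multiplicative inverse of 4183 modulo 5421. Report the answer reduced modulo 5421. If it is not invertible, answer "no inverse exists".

gcd(5421, 4183) by repeated division:
5421 = 1×4183 + 1238
4183 = 3×1238 + 469
1238 = 2×469 + 300
469 = 1×300 + 169
300 = 1×169 + 131
169 = 1×131 + 38
131 = 3×38 + 17
38 = 2×17 + 4
17 = 4×4 + 1
4 = 4×1 + 0
gcd = 1, so the inverse exists. Back-substitute:
1 = 17 − 4·4
1 = −4·38 + 9·17
1 = 9·131 − 31·38
1 = −31·169 + 40·131
1 = 40·300 − 71·169
1 = −71·469 + 111·300
1 = 111·1238 − 293·469
1 = −293·4183 + 990·1238
1 = 990·5421 − 1283·4183
So 4183·(-1283) ≡ 1 (mod 5421), and -1283 ≡ 4138 (mod 5421).

4138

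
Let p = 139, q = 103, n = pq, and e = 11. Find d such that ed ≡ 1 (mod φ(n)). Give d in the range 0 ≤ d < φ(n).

φ(n) = (p−1)(q−1) = 138·102 = 14076.
Need d with 11·d ≡ 1 (mod 14076). Apply the extended Euclidean algorithm:
14076 = 1279×11 + 7
11 = 1×7 + 4
7 = 1×4 + 3
4 = 1×3 + 1
3 = 3×1 + 0
Back-substitute:
1 = 4 − 3
1 = −7 + 2·4
1 = 2·11 − 3·7
1 = −3·14076 + 3839·11
So 11·3839 ≡ 1 (mod 14076), hence d = 3839.

3839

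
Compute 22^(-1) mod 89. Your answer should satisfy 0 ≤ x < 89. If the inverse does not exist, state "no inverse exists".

85

gcd(89, 22) by repeated division:
89 = 4×22 + 1
22 = 22×1 + 0
The gcd is 1. Working backward:
1 = 89 − 4·22
Hence 22⁻¹ ≡ -4 ≡ 85 (mod 89).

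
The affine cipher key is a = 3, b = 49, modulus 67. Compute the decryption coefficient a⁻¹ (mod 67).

Apply the Euclidean algorithm to 67 and 3:
67 = 22×3 + 1
3 = 3×1 + 0
The gcd is 1. Working backward:
1 = 67 − 22·3
Thus 3·(-22) ≡ 1 (mod 67); reducing, -22 mod 67 = 45.

45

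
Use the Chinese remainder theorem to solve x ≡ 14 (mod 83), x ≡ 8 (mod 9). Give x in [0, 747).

Write x = 14 + 83·k. Then 83·k ≡ 8 − 14 ≡ 3 (mod 9).
Need 83⁻¹ mod 9. Extended Euclid on (9, 2):
9 = 4×2 + 1
2 = 2×1 + 0
Back-substitute:
1 = 9 − 4·2
83⁻¹ ≡ 5 (mod 9), so k ≡ 5·3 ≡ 6 (mod 9).
x = 14 + 83·6 = 512.

512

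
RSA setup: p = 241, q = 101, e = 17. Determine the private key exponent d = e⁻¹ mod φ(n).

φ(n) = (p−1)(q−1) = 240·100 = 24000.
Need d with 17·d ≡ 1 (mod 24000). Apply the extended Euclidean algorithm:
24000 = 1411·17 + 13
17 = 1·13 + 4
13 = 3·4 + 1
4 = 4·1 + 0
Back-substitute:
1 = 13 − 3·4
1 = −3·17 + 4·13
1 = 4·24000 − 5647·17
So 17·(-5647) ≡ 1 (mod 24000), hence d ≡ -5647 ≡ 18353 (mod 24000).

18353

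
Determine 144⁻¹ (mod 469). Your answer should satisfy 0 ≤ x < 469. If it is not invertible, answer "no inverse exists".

114

Apply the Euclidean algorithm to 469 and 144:
469 = 3×144 + 37
144 = 3×37 + 33
37 = 1×33 + 4
33 = 8×4 + 1
4 = 4×1 + 0
The gcd is 1. Working backward:
1 = 33 − 8·4
1 = −8·37 + 9·33
1 = 9·144 − 35·37
1 = −35·469 + 114·144
So 144·114 ≡ 1 (mod 469).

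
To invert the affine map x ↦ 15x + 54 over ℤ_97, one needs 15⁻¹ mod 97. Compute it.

Run Euclid on (97, 15):
97 = 6×15 + 7
15 = 2×7 + 1
7 = 7×1 + 0
Since gcd(15, 97) = 1, back-substitute to write 1 as a combination:
1 = 15 − 2·7
1 = −2·97 + 13·15
So 15·13 ≡ 1 (mod 97).

13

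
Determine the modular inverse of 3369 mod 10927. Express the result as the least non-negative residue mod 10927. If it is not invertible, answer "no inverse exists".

1719

Apply the Euclidean algorithm to 10927 and 3369:
10927 = 3*3369 + 820
3369 = 4*820 + 89
820 = 9*89 + 19
89 = 4*19 + 13
19 = 1*13 + 6
13 = 2*6 + 1
6 = 6*1 + 0
Since gcd(3369, 10927) = 1, back-substitute to write 1 as a combination:
1 = 13 − 2·6
1 = −2·19 + 3·13
1 = 3·89 − 14·19
1 = −14·820 + 129·89
1 = 129·3369 − 530·820
1 = −530·10927 + 1719·3369
So 3369·1719 ≡ 1 (mod 10927).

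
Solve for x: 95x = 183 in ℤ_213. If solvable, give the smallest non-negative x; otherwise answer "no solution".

First find gcd(95, 213):
213 = 2*95 + 23
95 = 4*23 + 3
23 = 7*3 + 2
3 = 1*2 + 1
2 = 2*1 + 0
gcd = 1, so a unique solution mod 213 exists.
Back-substitute for the Bézout coefficients:
1 = 3 − 2
1 = −23 + 8·3
1 = 8·95 − 33·23
1 = −33·213 + 74·95
So 95·(74) ≡ 1 (mod 213), giving 95⁻¹ ≡ 74.
x ≡ 95⁻¹·183 ≡ 74·183 ≡ 123 (mod 213).

123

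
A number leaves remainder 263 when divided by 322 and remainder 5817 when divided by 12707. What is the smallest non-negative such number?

1454415

Write x = 263 + 322·k. Then 322·k ≡ 5817 − 263 ≡ 5554 (mod 12707).
Need 322⁻¹ mod 12707. Extended Euclid on (12707, 322):
12707 = 39*322 + 149
322 = 2*149 + 24
149 = 6*24 + 5
24 = 4*5 + 4
5 = 1*4 + 1
4 = 4*1 + 0
Back-substitute:
1 = 5 − 4
1 = −24 + 5·5
1 = 5·149 − 31·24
1 = −31·322 + 67·149
1 = 67·12707 − 2644·322
322⁻¹ ≡ 10063 (mod 12707), so k ≡ 10063·5554 ≡ 4516 (mod 12707).
x = 263 + 322·4516 = 1454415.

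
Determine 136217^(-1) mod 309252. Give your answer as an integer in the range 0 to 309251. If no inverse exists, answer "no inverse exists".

248045

Apply the Euclidean algorithm to 309252 and 136217:
309252 = 2·136217 + 36818
136217 = 3·36818 + 25763
36818 = 1·25763 + 11055
25763 = 2·11055 + 3653
11055 = 3·3653 + 96
3653 = 38·96 + 5
96 = 19·5 + 1
5 = 5·1 + 0
gcd = 1, so the inverse exists. Back-substitute:
1 = 96 − 19·5
1 = −19·3653 + 723·96
1 = 723·11055 − 2188·3653
1 = −2188·25763 + 5099·11055
1 = 5099·36818 − 7287·25763
1 = −7287·136217 + 26960·36818
1 = 26960·309252 − 61207·136217
Hence 136217⁻¹ ≡ -61207 ≡ 248045 (mod 309252).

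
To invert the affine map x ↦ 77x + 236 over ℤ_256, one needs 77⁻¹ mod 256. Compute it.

Apply the Euclidean algorithm to 256 and 77:
256 = 3·77 + 25
77 = 3·25 + 2
25 = 12·2 + 1
2 = 2·1 + 0
Since gcd(77, 256) = 1, back-substitute to write 1 as a combination:
1 = 25 − 12·2
1 = −12·77 + 37·25
1 = 37·256 − 123·77
Hence 77⁻¹ ≡ -123 ≡ 133 (mod 256).

133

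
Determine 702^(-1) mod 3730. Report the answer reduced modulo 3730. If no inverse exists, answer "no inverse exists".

Compute gcd(702, 3730):
3730 = 5·702 + 220
702 = 3·220 + 42
220 = 5·42 + 10
42 = 4·10 + 2
10 = 5·2 + 0
Since gcd = 2 > 1, 702 is not a unit mod 3730.

no inverse exists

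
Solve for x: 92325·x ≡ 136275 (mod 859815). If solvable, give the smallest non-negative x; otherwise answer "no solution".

28499

First find gcd(92325, 859815):
859815 = 9·92325 + 28890
92325 = 3·28890 + 5655
28890 = 5·5655 + 615
5655 = 9·615 + 120
615 = 5·120 + 15
120 = 8·15 + 0
gcd = 15 and 15 | 136275, so solutions exist. Divide through by 15: 6155x ≡ 9085 (mod 57321).
Now find 6155⁻¹ mod 57321:
57321 = 9·6155 + 1926
6155 = 3·1926 + 377
1926 = 5·377 + 41
377 = 9·41 + 8
41 = 5·8 + 1
8 = 8·1 + 0
Back-substitute:
1 = 41 − 5·8
1 = −5·377 + 46·41
1 = 46·1926 − 235·377
1 = −235·6155 + 751·1926
1 = 751·57321 − 6994·6155
So 6155·(-6994) ≡ 1 (mod 57321), i.e. 6155⁻¹ ≡ 50327.
Then x ≡ 50327·9085 ≡ 28499 (mod 57321); the smallest non-negative solution is x = 28499.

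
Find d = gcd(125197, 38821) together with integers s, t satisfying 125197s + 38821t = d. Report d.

Apply Euclid's algorithm to 125197 and 38821:
125197 = 3*38821 + 8734
38821 = 4*8734 + 3885
8734 = 2*3885 + 964
3885 = 4*964 + 29
964 = 33*29 + 7
29 = 4*7 + 1
7 = 7*1 + 0
gcd(125197, 38821) = 1.
Express as a combination:
1 = 29 − 4·7
1 = −4·964 + 133·29
1 = 133·3885 − 536·964
1 = −536·8734 + 1205·3885
1 = 1205·38821 − 5356·8734
1 = −5356·125197 + 17273·38821
So 1 = (-5356)·125197 + (17273)·38821.

1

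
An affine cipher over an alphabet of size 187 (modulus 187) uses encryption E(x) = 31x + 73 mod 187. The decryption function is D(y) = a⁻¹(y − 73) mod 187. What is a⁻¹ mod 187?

181

Extended Euclidean algorithm:
187 = 6·31 + 1
31 = 31·1 + 0
Since gcd(31, 187) = 1, back-substitute to write 1 as a combination:
1 = 187 − 6·31
So 31·(-6) ≡ 1 (mod 187), and -6 ≡ 181 (mod 187).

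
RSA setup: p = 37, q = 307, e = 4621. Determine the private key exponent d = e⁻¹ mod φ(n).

5893

φ(n) = (p−1)(q−1) = 36·306 = 11016.
Need d with 4621·d ≡ 1 (mod 11016). Apply the extended Euclidean algorithm:
11016 = 2·4621 + 1774
4621 = 2·1774 + 1073
1774 = 1·1073 + 701
1073 = 1·701 + 372
701 = 1·372 + 329
372 = 1·329 + 43
329 = 7·43 + 28
43 = 1·28 + 15
28 = 1·15 + 13
15 = 1·13 + 2
13 = 6·2 + 1
2 = 2·1 + 0
Back-substitute:
1 = 13 − 6·2
1 = −6·15 + 7·13
1 = 7·28 − 13·15
1 = −13·43 + 20·28
1 = 20·329 − 153·43
1 = −153·372 + 173·329
1 = 173·701 − 326·372
1 = −326·1073 + 499·701
1 = 499·1774 − 825·1073
1 = −825·4621 + 2149·1774
1 = 2149·11016 − 5123·4621
So 4621·(-5123) ≡ 1 (mod 11016), hence d ≡ -5123 ≡ 5893 (mod 11016).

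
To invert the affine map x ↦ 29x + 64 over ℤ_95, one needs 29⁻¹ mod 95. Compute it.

Run Euclid on (95, 29):
95 = 3·29 + 8
29 = 3·8 + 5
8 = 1·5 + 3
5 = 1·3 + 2
3 = 1·2 + 1
2 = 2·1 + 0
Since gcd(29, 95) = 1, back-substitute to write 1 as a combination:
1 = 3 − 2
1 = −5 + 2·3
1 = 2·8 − 3·5
1 = −3·29 + 11·8
1 = 11·95 − 36·29
Thus 29·(-36) ≡ 1 (mod 95); reducing, -36 mod 95 = 59.

59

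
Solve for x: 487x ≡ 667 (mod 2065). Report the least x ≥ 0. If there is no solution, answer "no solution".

1901

First find gcd(487, 2065):
2065 = 4·487 + 117
487 = 4·117 + 19
117 = 6·19 + 3
19 = 6·3 + 1
3 = 3·1 + 0
gcd = 1, so a unique solution mod 2065 exists.
Back-substitute for the Bézout coefficients:
1 = 19 − 6·3
1 = −6·117 + 37·19
1 = 37·487 − 154·117
1 = −154·2065 + 653·487
So 487·(653) ≡ 1 (mod 2065), giving 487⁻¹ ≡ 653.
x ≡ 487⁻¹·667 ≡ 653·667 ≡ 1901 (mod 2065).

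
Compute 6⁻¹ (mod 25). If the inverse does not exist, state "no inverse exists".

21

gcd(25, 6) by repeated division:
25 = 4×6 + 1
6 = 6×1 + 0
The gcd is 1. Working backward:
1 = 25 − 4·6
Thus 6·(-4) ≡ 1 (mod 25); reducing, -4 mod 25 = 21.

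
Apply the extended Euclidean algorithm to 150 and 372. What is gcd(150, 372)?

6

Repeated division:
372 = 2×150 + 72
150 = 2×72 + 6
72 = 12×6 + 0
gcd(150, 372) = 6.
Back-substituting:
6 = 150 − 2·72
6 = −2·372 + 5·150
So 6 = (-2)·372 + (5)·150.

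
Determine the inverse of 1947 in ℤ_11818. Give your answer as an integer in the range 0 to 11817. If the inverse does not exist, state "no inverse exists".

1651

Apply the Euclidean algorithm to 11818 and 1947:
11818 = 6·1947 + 136
1947 = 14·136 + 43
136 = 3·43 + 7
43 = 6·7 + 1
7 = 7·1 + 0
Since gcd(1947, 11818) = 1, back-substitute to write 1 as a combination:
1 = 43 − 6·7
1 = −6·136 + 19·43
1 = 19·1947 − 272·136
1 = −272·11818 + 1651·1947
So 1947·1651 ≡ 1 (mod 11818).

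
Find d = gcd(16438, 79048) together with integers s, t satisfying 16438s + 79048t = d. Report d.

Apply Euclid's algorithm to 79048 and 16438:
79048 = 4*16438 + 13296
16438 = 1*13296 + 3142
13296 = 4*3142 + 728
3142 = 4*728 + 230
728 = 3*230 + 38
230 = 6*38 + 2
38 = 19*2 + 0
gcd(16438, 79048) = 2.
Back-substituting:
2 = 230 − 6·38
2 = −6·728 + 19·230
2 = 19·3142 − 82·728
2 = −82·13296 + 347·3142
2 = 347·16438 − 429·13296
2 = −429·79048 + 2063·16438
So 2 = (-429)·79048 + (2063)·16438.

2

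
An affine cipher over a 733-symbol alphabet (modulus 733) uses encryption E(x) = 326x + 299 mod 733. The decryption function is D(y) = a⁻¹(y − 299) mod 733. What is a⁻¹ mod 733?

371

Run Euclid on (733, 326):
733 = 2·326 + 81
326 = 4·81 + 2
81 = 40·2 + 1
2 = 2·1 + 0
The gcd is 1. Working backward:
1 = 81 − 40·2
1 = −40·326 + 161·81
1 = 161·733 − 362·326
So 326·(-362) ≡ 1 (mod 733), and -362 ≡ 371 (mod 733).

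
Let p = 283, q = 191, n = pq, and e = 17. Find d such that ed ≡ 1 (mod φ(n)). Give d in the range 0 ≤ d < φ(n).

φ(n) = (p−1)(q−1) = 282·190 = 53580.
Need d with 17·d ≡ 1 (mod 53580). Apply the extended Euclidean algorithm:
53580 = 3151*17 + 13
17 = 1*13 + 4
13 = 3*4 + 1
4 = 4*1 + 0
Back-substitute:
1 = 13 − 3·4
1 = −3·17 + 4·13
1 = 4·53580 − 12607·17
So 17·(-12607) ≡ 1 (mod 53580), hence d ≡ -12607 ≡ 40973 (mod 53580).

40973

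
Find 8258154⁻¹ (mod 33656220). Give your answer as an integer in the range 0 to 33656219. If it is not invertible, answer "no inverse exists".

Compute gcd(8258154, 33656220):
33656220 = 4*8258154 + 623604
8258154 = 13*623604 + 151302
623604 = 4*151302 + 18396
151302 = 8*18396 + 4134
18396 = 4*4134 + 1860
4134 = 2*1860 + 414
1860 = 4*414 + 204
414 = 2*204 + 6
204 = 34*6 + 0
Since gcd = 6 > 1, 8258154 is not a unit mod 33656220.

no inverse exists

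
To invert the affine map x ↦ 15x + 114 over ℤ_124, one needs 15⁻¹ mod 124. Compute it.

Apply the Euclidean algorithm to 124 and 15:
124 = 8×15 + 4
15 = 3×4 + 3
4 = 1×3 + 1
3 = 3×1 + 0
Since gcd(15, 124) = 1, back-substitute to write 1 as a combination:
1 = 4 − 3
1 = −15 + 4·4
1 = 4·124 − 33·15
So 15·(-33) ≡ 1 (mod 124), and -33 ≡ 91 (mod 124).

91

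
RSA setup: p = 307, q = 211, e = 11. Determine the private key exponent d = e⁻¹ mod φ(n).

35051

φ(n) = (p−1)(q−1) = 306·210 = 64260.
Need d with 11·d ≡ 1 (mod 64260). Apply the extended Euclidean algorithm:
64260 = 5841×11 + 9
11 = 1×9 + 2
9 = 4×2 + 1
2 = 2×1 + 0
Back-substitute:
1 = 9 − 4·2
1 = −4·11 + 5·9
1 = 5·64260 − 29209·11
So 11·(-29209) ≡ 1 (mod 64260), hence d ≡ -29209 ≡ 35051 (mod 64260).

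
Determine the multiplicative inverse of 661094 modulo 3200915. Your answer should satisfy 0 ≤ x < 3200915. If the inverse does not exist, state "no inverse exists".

gcd(3200915, 661094) by repeated division:
3200915 = 4×661094 + 556539
661094 = 1×556539 + 104555
556539 = 5×104555 + 33764
104555 = 3×33764 + 3263
33764 = 10×3263 + 1134
3263 = 2×1134 + 995
1134 = 1×995 + 139
995 = 7×139 + 22
139 = 6×22 + 7
22 = 3×7 + 1
7 = 7×1 + 0
gcd = 1, so the inverse exists. Back-substitute:
1 = 22 − 3·7
1 = −3·139 + 19·22
1 = 19·995 − 136·139
1 = −136·1134 + 155·995
1 = 155·3263 − 446·1134
1 = −446·33764 + 4615·3263
1 = 4615·104555 − 14291·33764
1 = −14291·556539 + 76070·104555
1 = 76070·661094 − 90361·556539
1 = −90361·3200915 + 437514·661094
So 661094·437514 ≡ 1 (mod 3200915).

437514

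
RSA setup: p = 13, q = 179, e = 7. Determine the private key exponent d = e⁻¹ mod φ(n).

1831

φ(n) = (p−1)(q−1) = 12·178 = 2136.
Need d with 7·d ≡ 1 (mod 2136). Apply the extended Euclidean algorithm:
2136 = 305*7 + 1
7 = 7*1 + 0
Back-substitute:
1 = 2136 − 305·7
So 7·(-305) ≡ 1 (mod 2136), hence d ≡ -305 ≡ 1831 (mod 2136).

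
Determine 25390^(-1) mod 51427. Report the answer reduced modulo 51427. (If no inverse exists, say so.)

10810

Run Euclid on (51427, 25390):
51427 = 2·25390 + 647
25390 = 39·647 + 157
647 = 4·157 + 19
157 = 8·19 + 5
19 = 3·5 + 4
5 = 1·4 + 1
4 = 4·1 + 0
gcd = 1, so the inverse exists. Back-substitute:
1 = 5 − 4
1 = −19 + 4·5
1 = 4·157 − 33·19
1 = −33·647 + 136·157
1 = 136·25390 − 5337·647
1 = −5337·51427 + 10810·25390
So 25390·10810 ≡ 1 (mod 51427).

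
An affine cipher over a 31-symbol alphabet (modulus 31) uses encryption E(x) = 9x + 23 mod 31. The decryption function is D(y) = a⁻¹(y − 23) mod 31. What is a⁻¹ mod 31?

Apply the Euclidean algorithm to 31 and 9:
31 = 3×9 + 4
9 = 2×4 + 1
4 = 4×1 + 0
gcd = 1, so the inverse exists. Back-substitute:
1 = 9 − 2·4
1 = −2·31 + 7·9
So 9·7 ≡ 1 (mod 31).

7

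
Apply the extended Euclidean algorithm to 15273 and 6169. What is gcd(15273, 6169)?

1

Repeated division:
15273 = 2·6169 + 2935
6169 = 2·2935 + 299
2935 = 9·299 + 244
299 = 1·244 + 55
244 = 4·55 + 24
55 = 2·24 + 7
24 = 3·7 + 3
7 = 2·3 + 1
3 = 3·1 + 0
gcd(15273, 6169) = 1.
Back-substituting:
1 = 7 − 2·3
1 = −2·24 + 7·7
1 = 7·55 − 16·24
1 = −16·244 + 71·55
1 = 71·299 − 87·244
1 = −87·2935 + 854·299
1 = 854·6169 − 1795·2935
1 = −1795·15273 + 4444·6169
So 1 = (-1795)·15273 + (4444)·6169.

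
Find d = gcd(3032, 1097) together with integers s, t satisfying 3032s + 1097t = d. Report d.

1

Repeated division:
3032 = 2·1097 + 838
1097 = 1·838 + 259
838 = 3·259 + 61
259 = 4·61 + 15
61 = 4·15 + 1
15 = 15·1 + 0
gcd(3032, 1097) = 1.
Back-substituting:
1 = 61 − 4·15
1 = −4·259 + 17·61
1 = 17·838 − 55·259
1 = −55·1097 + 72·838
1 = 72·3032 − 199·1097
So 1 = (72)·3032 + (-199)·1097.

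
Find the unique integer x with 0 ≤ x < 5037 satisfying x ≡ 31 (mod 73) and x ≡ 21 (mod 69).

Write x = 31 + 73·k. Then 73·k ≡ 21 − 31 ≡ 59 (mod 69).
Need 73⁻¹ mod 69. Extended Euclid on (69, 4):
69 = 17×4 + 1
4 = 4×1 + 0
Back-substitute:
1 = 69 − 17·4
73⁻¹ ≡ 52 (mod 69), so k ≡ 52·59 ≡ 32 (mod 69).
x = 31 + 73·32 = 2367.

2367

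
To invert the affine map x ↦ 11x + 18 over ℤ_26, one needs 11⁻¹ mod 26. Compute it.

Apply the Euclidean algorithm to 26 and 11:
26 = 2·11 + 4
11 = 2·4 + 3
4 = 1·3 + 1
3 = 3·1 + 0
gcd = 1, so the inverse exists. Back-substitute:
1 = 4 − 3
1 = −11 + 3·4
1 = 3·26 − 7·11
Thus 11·(-7) ≡ 1 (mod 26); reducing, -7 mod 26 = 19.

19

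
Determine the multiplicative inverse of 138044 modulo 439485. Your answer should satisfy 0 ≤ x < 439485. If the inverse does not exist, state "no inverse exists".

Apply the Euclidean algorithm to 439485 and 138044:
439485 = 3·138044 + 25353
138044 = 5·25353 + 11279
25353 = 2·11279 + 2795
11279 = 4·2795 + 99
2795 = 28·99 + 23
99 = 4·23 + 7
23 = 3·7 + 2
7 = 3·2 + 1
2 = 2·1 + 0
The gcd is 1. Working backward:
1 = 7 − 3·2
1 = −3·23 + 10·7
1 = 10·99 − 43·23
1 = −43·2795 + 1214·99
1 = 1214·11279 − 4899·2795
1 = −4899·25353 + 11012·11279
1 = 11012·138044 − 59959·25353
1 = −59959·439485 + 190889·138044
So 138044·190889 ≡ 1 (mod 439485).

190889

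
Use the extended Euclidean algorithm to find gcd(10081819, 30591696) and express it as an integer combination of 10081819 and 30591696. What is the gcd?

Euclidean algorithm:
30591696 = 3*10081819 + 346239
10081819 = 29*346239 + 40888
346239 = 8*40888 + 19135
40888 = 2*19135 + 2618
19135 = 7*2618 + 809
2618 = 3*809 + 191
809 = 4*191 + 45
191 = 4*45 + 11
45 = 4*11 + 1
11 = 11*1 + 0
gcd(10081819, 30591696) = 1.
Working backward:
1 = 45 − 4·11
1 = −4·191 + 17·45
1 = 17·809 − 72·191
1 = −72·2618 + 233·809
1 = 233·19135 − 1703·2618
1 = −1703·40888 + 3639·19135
1 = 3639·346239 − 30815·40888
1 = −30815·10081819 + 897274·346239
1 = 897274·30591696 − 2722637·10081819
So 1 = (897274)·30591696 + (-2722637)·10081819.

1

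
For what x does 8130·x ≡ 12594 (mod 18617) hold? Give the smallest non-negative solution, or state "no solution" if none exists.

12477

First find gcd(8130, 18617):
18617 = 2*8130 + 2357
8130 = 3*2357 + 1059
2357 = 2*1059 + 239
1059 = 4*239 + 103
239 = 2*103 + 33
103 = 3*33 + 4
33 = 8*4 + 1
4 = 4*1 + 0
gcd = 1, so a unique solution mod 18617 exists.
Back-substitute for the Bézout coefficients:
1 = 33 − 8·4
1 = −8·103 + 25·33
1 = 25·239 − 58·103
1 = −58·1059 + 257·239
1 = 257·2357 − 572·1059
1 = −572·8130 + 1973·2357
1 = 1973·18617 − 4518·8130
So 8130·(-4518) ≡ 1 (mod 18617), giving 8130⁻¹ ≡ 14099.
x ≡ 8130⁻¹·12594 ≡ 14099·12594 ≡ 12477 (mod 18617).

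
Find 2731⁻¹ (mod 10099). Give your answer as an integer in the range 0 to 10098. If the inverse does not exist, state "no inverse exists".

355

Run Euclid on (10099, 2731):
10099 = 3*2731 + 1906
2731 = 1*1906 + 825
1906 = 2*825 + 256
825 = 3*256 + 57
256 = 4*57 + 28
57 = 2*28 + 1
28 = 28*1 + 0
gcd = 1, so the inverse exists. Back-substitute:
1 = 57 − 2·28
1 = −2·256 + 9·57
1 = 9·825 − 29·256
1 = −29·1906 + 67·825
1 = 67·2731 − 96·1906
1 = −96·10099 + 355·2731
So 2731·355 ≡ 1 (mod 10099).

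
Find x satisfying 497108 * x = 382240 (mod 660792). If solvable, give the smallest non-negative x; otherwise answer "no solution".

57428

First find gcd(497108, 660792):
660792 = 1*497108 + 163684
497108 = 3*163684 + 6056
163684 = 27*6056 + 172
6056 = 35*172 + 36
172 = 4*36 + 28
36 = 1*28 + 8
28 = 3*8 + 4
8 = 2*4 + 0
gcd = 4 and 4 | 382240, so solutions exist. Divide through by 4: 124277x ≡ 95560 (mod 165198).
Now find 124277⁻¹ mod 165198:
165198 = 1×124277 + 40921
124277 = 3×40921 + 1514
40921 = 27×1514 + 43
1514 = 35×43 + 9
43 = 4×9 + 7
9 = 1×7 + 2
7 = 3×2 + 1
2 = 2×1 + 0
Back-substitute:
1 = 7 − 3·2
1 = −3·9 + 4·7
1 = 4·43 − 19·9
1 = −19·1514 + 669·43
1 = 669·40921 − 18082·1514
1 = −18082·124277 + 54915·40921
1 = 54915·165198 − 72997·124277
So 124277·(-72997) ≡ 1 (mod 165198), i.e. 124277⁻¹ ≡ 92201.
Then x ≡ 92201·95560 ≡ 57428 (mod 165198); the smallest non-negative solution is x = 57428.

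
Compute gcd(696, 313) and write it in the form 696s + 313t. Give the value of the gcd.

1

Euclidean algorithm:
696 = 2*313 + 70
313 = 4*70 + 33
70 = 2*33 + 4
33 = 8*4 + 1
4 = 4*1 + 0
gcd(696, 313) = 1.
Back-substituting:
1 = 33 − 8·4
1 = −8·70 + 17·33
1 = 17·313 − 76·70
1 = −76·696 + 169·313
So 1 = (-76)·696 + (169)·313.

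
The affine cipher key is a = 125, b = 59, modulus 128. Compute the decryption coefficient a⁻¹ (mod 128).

85

Extended Euclidean algorithm:
128 = 1*125 + 3
125 = 41*3 + 2
3 = 1*2 + 1
2 = 2*1 + 0
gcd = 1, so the inverse exists. Back-substitute:
1 = 3 − 2
1 = −125 + 42·3
1 = 42·128 − 43·125
Thus 125·(-43) ≡ 1 (mod 128); reducing, -43 mod 128 = 85.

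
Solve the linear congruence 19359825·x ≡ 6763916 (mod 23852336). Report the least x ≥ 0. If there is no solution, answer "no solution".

14035852

First find gcd(19359825, 23852336):
23852336 = 1·19359825 + 4492511
19359825 = 4·4492511 + 1389781
4492511 = 3·1389781 + 323168
1389781 = 4·323168 + 97109
323168 = 3·97109 + 31841
97109 = 3·31841 + 1586
31841 = 20·1586 + 121
1586 = 13·121 + 13
121 = 9·13 + 4
13 = 3·4 + 1
4 = 4·1 + 0
gcd = 1, so a unique solution mod 23852336 exists.
Back-substitute for the Bézout coefficients:
1 = 13 − 3·4
1 = −3·121 + 28·13
1 = 28·1586 − 367·121
1 = −367·31841 + 7368·1586
1 = 7368·97109 − 22471·31841
1 = −22471·323168 + 74781·97109
1 = 74781·1389781 − 321595·323168
1 = −321595·4492511 + 1039566·1389781
1 = 1039566·19359825 − 4479859·4492511
1 = −4479859·23852336 + 5519425·19359825
So 19359825·(5519425) ≡ 1 (mod 23852336), giving 19359825⁻¹ ≡ 5519425.
x ≡ 19359825⁻¹·6763916 ≡ 5519425·6763916 ≡ 14035852 (mod 23852336).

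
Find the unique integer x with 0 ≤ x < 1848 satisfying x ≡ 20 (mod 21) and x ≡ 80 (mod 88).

608

Write x = 20 + 21·k. Then 21·k ≡ 80 − 20 ≡ 60 (mod 88).
Need 21⁻¹ mod 88. Extended Euclid on (88, 21):
88 = 4·21 + 4
21 = 5·4 + 1
4 = 4·1 + 0
Back-substitute:
1 = 21 − 5·4
1 = −5·88 + 21·21
21⁻¹ ≡ 21 (mod 88), so k ≡ 21·60 ≡ 28 (mod 88).
x = 20 + 21·28 = 608.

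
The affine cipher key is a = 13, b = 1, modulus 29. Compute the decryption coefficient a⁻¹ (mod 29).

9

gcd(29, 13) by repeated division:
29 = 2×13 + 3
13 = 4×3 + 1
3 = 3×1 + 0
gcd = 1, so the inverse exists. Back-substitute:
1 = 13 − 4·3
1 = −4·29 + 9·13
So 13·9 ≡ 1 (mod 29).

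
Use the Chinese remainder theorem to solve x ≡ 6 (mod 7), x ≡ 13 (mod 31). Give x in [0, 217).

13

Write x = 6 + 7·k. Then 7·k ≡ 13 − 6 ≡ 7 (mod 31).
Need 7⁻¹ mod 31. Extended Euclid on (31, 7):
31 = 4·7 + 3
7 = 2·3 + 1
3 = 3·1 + 0
Back-substitute:
1 = 7 − 2·3
1 = −2·31 + 9·7
7⁻¹ ≡ 9 (mod 31), so k ≡ 9·7 ≡ 1 (mod 31).
x = 6 + 7·1 = 13.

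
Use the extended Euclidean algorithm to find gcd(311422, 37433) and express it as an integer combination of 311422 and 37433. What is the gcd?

Euclidean algorithm:
311422 = 8·37433 + 11958
37433 = 3·11958 + 1559
11958 = 7·1559 + 1045
1559 = 1·1045 + 514
1045 = 2·514 + 17
514 = 30·17 + 4
17 = 4·4 + 1
4 = 4·1 + 0
gcd(311422, 37433) = 1.
Working backward:
1 = 17 − 4·4
1 = −4·514 + 121·17
1 = 121·1045 − 246·514
1 = −246·1559 + 367·1045
1 = 367·11958 − 2815·1559
1 = −2815·37433 + 8812·11958
1 = 8812·311422 − 73311·37433
So 1 = (8812)·311422 + (-73311)·37433.

1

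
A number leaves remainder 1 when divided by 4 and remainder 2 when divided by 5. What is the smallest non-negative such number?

Write x = 1 + 4·k. Then 4·k ≡ 2 − 1 ≡ 1 (mod 5).
Need 4⁻¹ mod 5. Extended Euclid on (5, 4):
5 = 1×4 + 1
4 = 4×1 + 0
Back-substitute:
1 = 5 − 4
4⁻¹ ≡ 4 (mod 5), so k ≡ 4·1 ≡ 4 (mod 5).
x = 1 + 4·4 = 17.

17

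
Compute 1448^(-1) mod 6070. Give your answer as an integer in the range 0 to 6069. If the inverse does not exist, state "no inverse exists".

Euclidean algorithm on 6070, 1448:
6070 = 4*1448 + 278
1448 = 5*278 + 58
278 = 4*58 + 46
58 = 1*46 + 12
46 = 3*12 + 10
12 = 1*10 + 2
10 = 5*2 + 0
The gcd is 2, not 1, hence no inverse exists.

no inverse exists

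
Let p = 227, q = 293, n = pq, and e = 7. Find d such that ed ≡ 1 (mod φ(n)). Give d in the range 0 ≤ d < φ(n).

18855

φ(n) = (p−1)(q−1) = 226·292 = 65992.
Need d with 7·d ≡ 1 (mod 65992). Apply the extended Euclidean algorithm:
65992 = 9427*7 + 3
7 = 2*3 + 1
3 = 3*1 + 0
Back-substitute:
1 = 7 − 2·3
1 = −2·65992 + 18855·7
So 7·18855 ≡ 1 (mod 65992), hence d = 18855.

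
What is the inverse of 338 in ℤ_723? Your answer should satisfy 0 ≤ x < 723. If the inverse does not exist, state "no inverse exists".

323

Apply the Euclidean algorithm to 723 and 338:
723 = 2*338 + 47
338 = 7*47 + 9
47 = 5*9 + 2
9 = 4*2 + 1
2 = 2*1 + 0
gcd = 1, so the inverse exists. Back-substitute:
1 = 9 − 4·2
1 = −4·47 + 21·9
1 = 21·338 − 151·47
1 = −151·723 + 323·338
So 338·323 ≡ 1 (mod 723).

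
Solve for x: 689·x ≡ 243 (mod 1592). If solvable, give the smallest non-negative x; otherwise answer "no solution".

First find gcd(689, 1592):
1592 = 2*689 + 214
689 = 3*214 + 47
214 = 4*47 + 26
47 = 1*26 + 21
26 = 1*21 + 5
21 = 4*5 + 1
5 = 5*1 + 0
gcd = 1, so a unique solution mod 1592 exists.
Back-substitute for the Bézout coefficients:
1 = 21 − 4·5
1 = −4·26 + 5·21
1 = 5·47 − 9·26
1 = −9·214 + 41·47
1 = 41·689 − 132·214
1 = −132·1592 + 305·689
So 689·(305) ≡ 1 (mod 1592), giving 689⁻¹ ≡ 305.
x ≡ 689⁻¹·243 ≡ 305·243 ≡ 883 (mod 1592).

883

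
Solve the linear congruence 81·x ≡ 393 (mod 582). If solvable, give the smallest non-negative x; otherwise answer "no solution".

127

First find gcd(81, 582):
582 = 7×81 + 15
81 = 5×15 + 6
15 = 2×6 + 3
6 = 2×3 + 0
gcd = 3 and 3 | 393, so solutions exist. Divide through by 3: 27x ≡ 131 (mod 194).
Now find 27⁻¹ mod 194:
194 = 7×27 + 5
27 = 5×5 + 2
5 = 2×2 + 1
2 = 2×1 + 0
Back-substitute:
1 = 5 − 2·2
1 = −2·27 + 11·5
1 = 11·194 − 79·27
So 27·(-79) ≡ 1 (mod 194), i.e. 27⁻¹ ≡ 115.
Then x ≡ 115·131 ≡ 127 (mod 194); the smallest non-negative solution is x = 127.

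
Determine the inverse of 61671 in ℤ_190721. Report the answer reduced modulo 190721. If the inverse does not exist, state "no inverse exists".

Run Euclid on (190721, 61671):
190721 = 3·61671 + 5708
61671 = 10·5708 + 4591
5708 = 1·4591 + 1117
4591 = 4·1117 + 123
1117 = 9·123 + 10
123 = 12·10 + 3
10 = 3·3 + 1
3 = 3·1 + 0
gcd = 1, so the inverse exists. Back-substitute:
1 = 10 − 3·3
1 = −3·123 + 37·10
1 = 37·1117 − 336·123
1 = −336·4591 + 1381·1117
1 = 1381·5708 − 1717·4591
1 = −1717·61671 + 18551·5708
1 = 18551·190721 − 57370·61671
Thus 61671·(-57370) ≡ 1 (mod 190721); reducing, -57370 mod 190721 = 133351.

133351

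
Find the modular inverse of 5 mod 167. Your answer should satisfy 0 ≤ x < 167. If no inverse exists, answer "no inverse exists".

67

Run Euclid on (167, 5):
167 = 33·5 + 2
5 = 2·2 + 1
2 = 2·1 + 0
Since gcd(5, 167) = 1, back-substitute to write 1 as a combination:
1 = 5 − 2·2
1 = −2·167 + 67·5
So 5·67 ≡ 1 (mod 167).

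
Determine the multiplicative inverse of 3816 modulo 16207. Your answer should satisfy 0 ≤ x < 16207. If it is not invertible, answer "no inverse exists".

13629

Apply the Euclidean algorithm to 16207 and 3816:
16207 = 4×3816 + 943
3816 = 4×943 + 44
943 = 21×44 + 19
44 = 2×19 + 6
19 = 3×6 + 1
6 = 6×1 + 0
The gcd is 1. Working backward:
1 = 19 − 3·6
1 = −3·44 + 7·19
1 = 7·943 − 150·44
1 = −150·3816 + 607·943
1 = 607·16207 − 2578·3816
Hence 3816⁻¹ ≡ -2578 ≡ 13629 (mod 16207).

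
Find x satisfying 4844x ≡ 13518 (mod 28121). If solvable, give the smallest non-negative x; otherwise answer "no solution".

27044

First find gcd(4844, 28121):
28121 = 5×4844 + 3901
4844 = 1×3901 + 943
3901 = 4×943 + 129
943 = 7×129 + 40
129 = 3×40 + 9
40 = 4×9 + 4
9 = 2×4 + 1
4 = 4×1 + 0
gcd = 1, so a unique solution mod 28121 exists.
Back-substitute for the Bézout coefficients:
1 = 9 − 2·4
1 = −2·40 + 9·9
1 = 9·129 − 29·40
1 = −29·943 + 212·129
1 = 212·3901 − 877·943
1 = −877·4844 + 1089·3901
1 = 1089·28121 − 6322·4844
So 4844·(-6322) ≡ 1 (mod 28121), giving 4844⁻¹ ≡ 21799.
x ≡ 4844⁻¹·13518 ≡ 21799·13518 ≡ 27044 (mod 28121).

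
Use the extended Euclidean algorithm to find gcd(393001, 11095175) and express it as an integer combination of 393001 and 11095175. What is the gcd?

Apply Euclid's algorithm to 11095175 and 393001:
11095175 = 28·393001 + 91147
393001 = 4·91147 + 28413
91147 = 3·28413 + 5908
28413 = 4·5908 + 4781
5908 = 1·4781 + 1127
4781 = 4·1127 + 273
1127 = 4·273 + 35
273 = 7·35 + 28
35 = 1·28 + 7
28 = 4·7 + 0
gcd(393001, 11095175) = 7.
Working backward:
7 = 35 − 28
7 = −273 + 8·35
7 = 8·1127 − 33·273
7 = −33·4781 + 140·1127
7 = 140·5908 − 173·4781
7 = −173·28413 + 832·5908
7 = 832·91147 − 2669·28413
7 = −2669·393001 + 11508·91147
7 = 11508·11095175 − 324893·393001
So 7 = (11508)·11095175 + (-324893)·393001.

7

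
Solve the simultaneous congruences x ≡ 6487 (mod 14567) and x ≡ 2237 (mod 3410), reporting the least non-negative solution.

Write x = 6487 + 14567·k. Then 14567·k ≡ 2237 − 6487 ≡ 2570 (mod 3410).
Need 14567⁻¹ mod 3410. Extended Euclid on (3410, 927):
3410 = 3*927 + 629
927 = 1*629 + 298
629 = 2*298 + 33
298 = 9*33 + 1
33 = 33*1 + 0
Back-substitute:
1 = 298 − 9·33
1 = −9·629 + 19·298
1 = 19·927 − 28·629
1 = −28·3410 + 103·927
14567⁻¹ ≡ 103 (mod 3410), so k ≡ 103·2570 ≡ 2140 (mod 3410).
x = 6487 + 14567·2140 = 31179867.

31179867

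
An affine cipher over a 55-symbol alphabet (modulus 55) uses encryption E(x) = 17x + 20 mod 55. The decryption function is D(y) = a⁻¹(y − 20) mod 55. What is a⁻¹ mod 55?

gcd(55, 17) by repeated division:
55 = 3×17 + 4
17 = 4×4 + 1
4 = 4×1 + 0
gcd = 1, so the inverse exists. Back-substitute:
1 = 17 − 4·4
1 = −4·55 + 13·17
So 17·13 ≡ 1 (mod 55).

13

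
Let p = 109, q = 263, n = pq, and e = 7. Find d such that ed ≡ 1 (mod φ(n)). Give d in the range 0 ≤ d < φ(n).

12127

φ(n) = (p−1)(q−1) = 108·262 = 28296.
Need d with 7·d ≡ 1 (mod 28296). Apply the extended Euclidean algorithm:
28296 = 4042*7 + 2
7 = 3*2 + 1
2 = 2*1 + 0
Back-substitute:
1 = 7 − 3·2
1 = −3·28296 + 12127·7
So 7·12127 ≡ 1 (mod 28296), hence d = 12127.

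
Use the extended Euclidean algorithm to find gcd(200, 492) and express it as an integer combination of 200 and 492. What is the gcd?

Euclidean algorithm:
492 = 2·200 + 92
200 = 2·92 + 16
92 = 5·16 + 12
16 = 1·12 + 4
12 = 3·4 + 0
gcd(200, 492) = 4.
Express as a combination:
4 = 16 − 12
4 = −92 + 6·16
4 = 6·200 − 13·92
4 = −13·492 + 32·200
So 4 = (-13)·492 + (32)·200.

4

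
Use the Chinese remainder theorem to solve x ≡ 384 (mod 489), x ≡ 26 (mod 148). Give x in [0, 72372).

Write x = 384 + 489·k. Then 489·k ≡ 26 − 384 ≡ 86 (mod 148).
Need 489⁻¹ mod 148. Extended Euclid on (148, 45):
148 = 3×45 + 13
45 = 3×13 + 6
13 = 2×6 + 1
6 = 6×1 + 0
Back-substitute:
1 = 13 − 2·6
1 = −2·45 + 7·13
1 = 7·148 − 23·45
489⁻¹ ≡ 125 (mod 148), so k ≡ 125·86 ≡ 94 (mod 148).
x = 384 + 489·94 = 46350.

46350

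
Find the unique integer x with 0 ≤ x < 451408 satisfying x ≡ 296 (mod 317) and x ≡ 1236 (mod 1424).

Write x = 296 + 317·k. Then 317·k ≡ 1236 − 296 ≡ 940 (mod 1424).
Need 317⁻¹ mod 1424. Extended Euclid on (1424, 317):
1424 = 4×317 + 156
317 = 2×156 + 5
156 = 31×5 + 1
5 = 5×1 + 0
Back-substitute:
1 = 156 − 31·5
1 = −31·317 + 63·156
1 = 63·1424 − 283·317
317⁻¹ ≡ 1141 (mod 1424), so k ≡ 1141·940 ≡ 268 (mod 1424).
x = 296 + 317·268 = 85252.

85252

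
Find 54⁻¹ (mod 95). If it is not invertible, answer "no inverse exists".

Extended Euclidean algorithm:
95 = 1·54 + 41
54 = 1·41 + 13
41 = 3·13 + 2
13 = 6·2 + 1
2 = 2·1 + 0
gcd = 1, so the inverse exists. Back-substitute:
1 = 13 − 6·2
1 = −6·41 + 19·13
1 = 19·54 − 25·41
1 = −25·95 + 44·54
So 54·44 ≡ 1 (mod 95).

44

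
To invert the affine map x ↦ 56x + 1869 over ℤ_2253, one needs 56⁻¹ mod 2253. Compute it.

Extended Euclidean algorithm:
2253 = 40·56 + 13
56 = 4·13 + 4
13 = 3·4 + 1
4 = 4·1 + 0
gcd = 1, so the inverse exists. Back-substitute:
1 = 13 − 3·4
1 = −3·56 + 13·13
1 = 13·2253 − 523·56
Hence 56⁻¹ ≡ -523 ≡ 1730 (mod 2253).

1730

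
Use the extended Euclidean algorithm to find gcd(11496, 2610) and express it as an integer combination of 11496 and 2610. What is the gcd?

6

Repeated division:
11496 = 4·2610 + 1056
2610 = 2·1056 + 498
1056 = 2·498 + 60
498 = 8·60 + 18
60 = 3·18 + 6
18 = 3·6 + 0
gcd(11496, 2610) = 6.
Back-substituting:
6 = 60 − 3·18
6 = −3·498 + 25·60
6 = 25·1056 − 53·498
6 = −53·2610 + 131·1056
6 = 131·11496 − 577·2610
So 6 = (131)·11496 + (-577)·2610.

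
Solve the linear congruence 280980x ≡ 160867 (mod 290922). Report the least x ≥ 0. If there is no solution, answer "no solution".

gcd(280980, 290922):
290922 = 1*280980 + 9942
280980 = 28*9942 + 2604
9942 = 3*2604 + 2130
2604 = 1*2130 + 474
2130 = 4*474 + 234
474 = 2*234 + 6
234 = 39*6 + 0
gcd = 6, but 6 ∤ 160867, so the congruence has no solution.

no solution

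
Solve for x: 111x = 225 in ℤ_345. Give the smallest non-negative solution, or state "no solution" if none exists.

First find gcd(111, 345):
345 = 3×111 + 12
111 = 9×12 + 3
12 = 4×3 + 0
gcd = 3 and 3 | 225, so solutions exist. Divide through by 3: 37x ≡ 75 (mod 115).
Now find 37⁻¹ mod 115:
115 = 3·37 + 4
37 = 9·4 + 1
4 = 4·1 + 0
Back-substitute:
1 = 37 − 9·4
1 = −9·115 + 28·37
So 37⁻¹ ≡ 28 (mod 115).
Then x ≡ 28·75 ≡ 30 (mod 115); the smallest non-negative solution is x = 30.

30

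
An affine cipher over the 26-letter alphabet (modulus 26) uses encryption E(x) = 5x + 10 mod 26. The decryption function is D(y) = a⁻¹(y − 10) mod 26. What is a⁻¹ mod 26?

21

gcd(26, 5) by repeated division:
26 = 5·5 + 1
5 = 5·1 + 0
The gcd is 1. Working backward:
1 = 26 − 5·5
So 5·(-5) ≡ 1 (mod 26), and -5 ≡ 21 (mod 26).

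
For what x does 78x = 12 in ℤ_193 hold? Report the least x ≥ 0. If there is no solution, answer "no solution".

15

First find gcd(78, 193):
193 = 2·78 + 37
78 = 2·37 + 4
37 = 9·4 + 1
4 = 4·1 + 0
gcd = 1, so a unique solution mod 193 exists.
Back-substitute for the Bézout coefficients:
1 = 37 − 9·4
1 = −9·78 + 19·37
1 = 19·193 − 47·78
So 78·(-47) ≡ 1 (mod 193), giving 78⁻¹ ≡ 146.
x ≡ 78⁻¹·12 ≡ 146·12 ≡ 15 (mod 193).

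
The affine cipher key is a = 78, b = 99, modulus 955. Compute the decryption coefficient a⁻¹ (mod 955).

Extended Euclidean algorithm:
955 = 12×78 + 19
78 = 4×19 + 2
19 = 9×2 + 1
2 = 2×1 + 0
Since gcd(78, 955) = 1, back-substitute to write 1 as a combination:
1 = 19 − 9·2
1 = −9·78 + 37·19
1 = 37·955 − 453·78
So 78·(-453) ≡ 1 (mod 955), and -453 ≡ 502 (mod 955).

502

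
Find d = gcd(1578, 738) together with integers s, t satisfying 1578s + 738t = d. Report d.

6

Euclidean algorithm:
1578 = 2*738 + 102
738 = 7*102 + 24
102 = 4*24 + 6
24 = 4*6 + 0
gcd(1578, 738) = 6.
Express as a combination:
6 = 102 − 4·24
6 = −4·738 + 29·102
6 = 29·1578 − 62·738
So 6 = (29)·1578 + (-62)·738.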